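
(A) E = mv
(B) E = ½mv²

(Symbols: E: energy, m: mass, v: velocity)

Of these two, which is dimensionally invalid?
(A)

(A) E = mv: LHS [L^2 M T^-2], RHS [L M T^-1] ✗
(B) E = ½mv²: LHS [L^2 M T^-2], RHS [L^2 M T^-2] ✓

Expression (A) E = mv is dimensionally incorrect.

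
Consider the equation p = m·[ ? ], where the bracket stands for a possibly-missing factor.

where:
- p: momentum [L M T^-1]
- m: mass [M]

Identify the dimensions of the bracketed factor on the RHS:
[L T^-1] — velocity (e.g. v)

p has dimensions [L M T^-1]; m has dimensions [M].
The bracketed factor must supply [L M T^-1] / [M] = [L T^-1].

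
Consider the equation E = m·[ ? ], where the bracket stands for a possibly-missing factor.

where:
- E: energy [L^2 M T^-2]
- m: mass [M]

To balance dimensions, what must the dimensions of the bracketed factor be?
[L^2 T^-2] — velocity squared (e.g. v²)

E has dimensions [L^2 M T^-2]; m has dimensions [M].
The bracketed factor must supply [L^2 M T^-2] / [M] = [L^2 T^-2].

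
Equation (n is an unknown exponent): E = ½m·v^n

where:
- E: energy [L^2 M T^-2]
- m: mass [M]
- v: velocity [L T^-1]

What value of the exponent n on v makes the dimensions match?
n = 2

E has dimensions [L^2 M T^-2]; v has dimensions [L T^-1].
The rest of the RHS has dimensions [M], so v^n must supply [L^2 T^-2].
With n = 2: ½m·v^2 has dimensions [L^2 M T^-2], matching the LHS ✓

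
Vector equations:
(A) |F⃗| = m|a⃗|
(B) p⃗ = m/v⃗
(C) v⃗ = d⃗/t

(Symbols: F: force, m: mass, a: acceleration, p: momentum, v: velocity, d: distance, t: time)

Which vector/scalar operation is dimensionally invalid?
(B) p⃗ = m/v⃗

(A) |F⃗| = m|a⃗|: LHS [L M T^-2], RHS [L M T^-2] ✓ — magnitudes of vectors are scalars
(B) p⃗ = m/v⃗: LHS [L M T^-1], RHS [L^-1 M T] ✗ — momentum is mass times velocity; should be mv⃗ (and division by a vector is undefined)
(C) v⃗ = d⃗/t: LHS [L T^-1], RHS [L T^-1] ✓ — displacement (vector) divided by time (scalar)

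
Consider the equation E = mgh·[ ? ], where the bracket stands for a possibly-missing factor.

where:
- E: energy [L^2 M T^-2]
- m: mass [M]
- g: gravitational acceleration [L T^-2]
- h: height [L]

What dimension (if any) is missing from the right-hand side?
Nothing is missing — the bracketed factor must be dimensionless.

E has dimensions [L^2 M T^-2] and mgh already has dimensions [L^2 M T^-2], so E = mgh is dimensionally complete.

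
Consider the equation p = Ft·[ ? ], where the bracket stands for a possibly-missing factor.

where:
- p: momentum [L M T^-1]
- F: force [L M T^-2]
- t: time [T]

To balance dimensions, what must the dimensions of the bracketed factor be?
Nothing is missing — the bracketed factor must be dimensionless.

p has dimensions [L M T^-1] and Ft already has dimensions [L M T^-1], so p = Ft is dimensionally complete.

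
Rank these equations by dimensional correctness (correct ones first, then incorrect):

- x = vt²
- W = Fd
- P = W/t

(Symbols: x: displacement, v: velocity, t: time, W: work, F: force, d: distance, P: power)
Dimensionally correct: W = Fd, P = W/t
Dimensionally incorrect: x = vt²
Ordered (correct first, then incorrect): W = Fd, P = W/t, x = vt²

- x = vt²: LHS [L], RHS [L T] → incorrect ✗
- W = Fd: LHS [L^2 M T^-2], RHS [L^2 M T^-2] → correct ✓
- P = W/t: LHS [L^2 M T^-3], RHS [L^2 M T^-3] → correct ✓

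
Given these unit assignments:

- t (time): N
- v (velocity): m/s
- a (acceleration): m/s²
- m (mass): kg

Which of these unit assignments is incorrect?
t

The variable t (time) should have units s, not N.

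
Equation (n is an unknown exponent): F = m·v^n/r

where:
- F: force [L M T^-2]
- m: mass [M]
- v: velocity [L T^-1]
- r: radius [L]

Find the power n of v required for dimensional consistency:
n = 2

F has dimensions [L M T^-2]; v has dimensions [L T^-1].
The rest of the RHS has dimensions [L^-1 M], so v^n must supply [L^2 T^-2].
With n = 2: m·v^2/r has dimensions [L M T^-2], matching the LHS ✓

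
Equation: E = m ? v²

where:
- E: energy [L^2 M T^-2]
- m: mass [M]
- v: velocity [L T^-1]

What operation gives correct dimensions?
multiplication (×): E = m × v²

E [L^2 M T^-2]; m [M]; v² [L^2 T^-2].
m × v² → [L^2 M T^-2] ✓
m ÷ v² → [L^-2 M T^2] ✗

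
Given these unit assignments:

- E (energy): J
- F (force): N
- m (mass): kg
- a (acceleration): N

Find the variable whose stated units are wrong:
a

The variable a (acceleration) should have units m/s², not N.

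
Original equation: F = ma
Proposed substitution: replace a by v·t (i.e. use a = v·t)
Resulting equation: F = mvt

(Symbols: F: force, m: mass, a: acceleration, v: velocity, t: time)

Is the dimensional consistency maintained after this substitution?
No

[a] = [L T^-2] and [v·t] = [L]. These differ, so the substitution replaces a quantity by one of different dimensions and the result F = mvt has LHS [L M T^-2] vs RHS [L M] — inconsistent.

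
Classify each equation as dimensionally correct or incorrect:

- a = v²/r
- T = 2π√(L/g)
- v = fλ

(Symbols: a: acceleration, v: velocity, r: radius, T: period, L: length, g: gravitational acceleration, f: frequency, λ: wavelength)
Dimensionally correct: a = v²/r, T = 2π√(L/g), v = fλ
Dimensionally incorrect: none
Ordered (correct first, then incorrect): a = v²/r, T = 2π√(L/g), v = fλ

- a = v²/r: LHS [L T^-2], RHS [L T^-2] → correct ✓
- T = 2π√(L/g): LHS [T], RHS [T] → correct ✓
- v = fλ: LHS [L T^-1], RHS [L T^-1] → correct ✓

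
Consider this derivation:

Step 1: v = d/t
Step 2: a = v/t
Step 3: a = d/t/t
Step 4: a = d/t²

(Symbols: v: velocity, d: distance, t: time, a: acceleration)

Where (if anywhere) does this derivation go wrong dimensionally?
No step introduces an error — all steps are dimensionally consistent.

Step 1: v = d/t → LHS [L T^-1], RHS [L T^-1] ✓
Step 2: a = v/t → LHS [L T^-2], RHS [L T^-2] ✓
Step 3: a = d/t/t → LHS [L T^-2], RHS [L T^-2] ✓
Step 4: a = d/t² → LHS [L T^-2], RHS [L T^-2] ✓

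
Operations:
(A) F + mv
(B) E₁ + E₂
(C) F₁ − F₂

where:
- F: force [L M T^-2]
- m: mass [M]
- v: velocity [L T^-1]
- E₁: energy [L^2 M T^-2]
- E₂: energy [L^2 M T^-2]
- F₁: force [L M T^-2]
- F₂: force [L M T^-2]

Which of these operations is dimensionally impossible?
(A) F + mv

(A) F + mv: F [L M T^-2] and mv [L M T^-1] — different dimensions cannot be added/subtracted ✗
(B) E₁ + E₂: E₁ [L^2 M T^-2] and E₂ [L^2 M T^-2] — same dimensions ✓
(C) F₁ − F₂: F₁ [L M T^-2] and F₂ [L M T^-2] — same dimensions ✓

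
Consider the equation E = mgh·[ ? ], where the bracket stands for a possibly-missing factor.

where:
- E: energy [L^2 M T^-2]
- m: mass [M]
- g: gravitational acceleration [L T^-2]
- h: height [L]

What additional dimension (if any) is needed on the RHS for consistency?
Nothing is missing — the bracketed factor must be dimensionless.

E has dimensions [L^2 M T^-2] and mgh already has dimensions [L^2 M T^-2], so E = mgh is dimensionally complete.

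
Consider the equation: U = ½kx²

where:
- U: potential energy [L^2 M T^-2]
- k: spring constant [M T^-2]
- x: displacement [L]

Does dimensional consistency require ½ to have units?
No

U has dimensions [L^2 M T^-2] and kx² already has dimensions [L^2 M T^-2], so the equation balances without ½ contributing any dimensions. ½ is a pure (dimensionless) number; changing or removing it would not affect dimensional consistency.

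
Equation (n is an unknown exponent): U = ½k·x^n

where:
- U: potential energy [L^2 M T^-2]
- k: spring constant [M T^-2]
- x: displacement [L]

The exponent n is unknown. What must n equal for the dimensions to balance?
n = 2

U has dimensions [L^2 M T^-2]; x has dimensions [L].
The rest of the RHS has dimensions [M T^-2], so x^n must supply [L^2].
With n = 2: ½k·x^2 has dimensions [L^2 M T^-2], matching the LHS ✓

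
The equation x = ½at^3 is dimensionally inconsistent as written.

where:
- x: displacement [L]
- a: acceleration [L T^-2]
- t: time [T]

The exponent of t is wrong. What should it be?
The exponent of t should be 2: x = ½at^2

The LHS x has dimensions [L]; t has dimensions [T].
As written, the RHS ½at^3 (exponent 3 on t) has dimensions [L T], which does not match.
With exponent 2, the RHS ½at^2 has dimensions [L], matching the LHS.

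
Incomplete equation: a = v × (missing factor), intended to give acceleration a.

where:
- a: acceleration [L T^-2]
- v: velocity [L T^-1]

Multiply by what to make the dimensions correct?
1/t (inverse time), dimensions [T^-1]

a has dimensions [L T^-2] and v has dimensions [L T^-1].
The missing factor must have dimensions [L T^-2] / [L T^-1] = [T^-1], i.e. inverse time (1/t).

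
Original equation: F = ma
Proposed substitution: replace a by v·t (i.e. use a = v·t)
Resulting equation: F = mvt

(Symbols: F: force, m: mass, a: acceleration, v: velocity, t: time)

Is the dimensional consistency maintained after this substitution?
No

[a] = [L T^-2] and [v·t] = [L]. These differ, so the substitution replaces a quantity by one of different dimensions and the result F = mvt has LHS [L M T^-2] vs RHS [L M] — inconsistent.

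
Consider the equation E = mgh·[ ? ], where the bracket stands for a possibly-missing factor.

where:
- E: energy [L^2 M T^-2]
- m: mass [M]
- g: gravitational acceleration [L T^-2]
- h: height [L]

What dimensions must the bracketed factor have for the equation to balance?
Nothing is missing — the bracketed factor must be dimensionless.

E has dimensions [L^2 M T^-2] and mgh already has dimensions [L^2 M T^-2], so E = mgh is dimensionally complete.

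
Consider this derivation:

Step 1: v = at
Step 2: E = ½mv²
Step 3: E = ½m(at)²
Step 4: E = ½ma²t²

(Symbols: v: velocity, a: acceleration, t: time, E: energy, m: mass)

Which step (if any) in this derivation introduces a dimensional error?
No step introduces an error — all steps are dimensionally consistent.

Step 1: v = at → LHS [L T^-1], RHS [L T^-1] ✓
Step 2: E = ½mv² → LHS [L^2 M T^-2], RHS [L^2 M T^-2] ✓
Step 3: E = ½m(at)² → LHS [L^2 M T^-2], RHS [L^2 M T^-2] ✓
Step 4: E = ½ma²t² → LHS [L^2 M T^-2], RHS [L^2 M T^-2] ✓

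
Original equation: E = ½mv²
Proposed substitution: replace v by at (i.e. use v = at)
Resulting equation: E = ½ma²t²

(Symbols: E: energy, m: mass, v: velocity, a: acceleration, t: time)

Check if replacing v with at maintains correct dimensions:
Yes

[v] = [L T^-1] and [at] = [L T^-1]. These match, so the substitution replaces a quantity by one of the same dimensions and the result E = ½ma²t² has LHS [L^2 M T^-2] vs RHS [L^2 M T^-2] — still consistent.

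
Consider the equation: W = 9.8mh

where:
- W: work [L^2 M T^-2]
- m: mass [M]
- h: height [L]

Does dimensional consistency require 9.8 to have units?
Yes

W has dimensions [L^2 M T^-2], while mh alone has dimensions [L M]. For the equation to balance, the factor 9.8 must carry dimensions [L T^-2] — it is a dimensional constant (a numerical value of a physical quantity with its units suppressed), not a pure number.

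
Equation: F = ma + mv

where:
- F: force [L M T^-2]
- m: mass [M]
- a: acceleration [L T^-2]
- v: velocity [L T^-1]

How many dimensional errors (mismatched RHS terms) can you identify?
1

LHS F: [L M T^-2]
- ma: [L M T^-2] ✓
- mv: [L M T^-1] ✗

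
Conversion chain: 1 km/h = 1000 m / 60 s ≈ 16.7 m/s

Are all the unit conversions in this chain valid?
The chain is incorrect (it contains an error).

Incorrect: 1 h = 3600 s, not 60 s (1 km/h ≈ 0.278 m/s)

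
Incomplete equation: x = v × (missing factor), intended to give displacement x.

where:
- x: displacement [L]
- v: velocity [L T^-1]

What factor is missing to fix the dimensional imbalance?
t (time), dimensions [T]

x has dimensions [L] and v has dimensions [L T^-1].
The missing factor must have dimensions [L] / [L T^-1] = [T], i.e. time (t).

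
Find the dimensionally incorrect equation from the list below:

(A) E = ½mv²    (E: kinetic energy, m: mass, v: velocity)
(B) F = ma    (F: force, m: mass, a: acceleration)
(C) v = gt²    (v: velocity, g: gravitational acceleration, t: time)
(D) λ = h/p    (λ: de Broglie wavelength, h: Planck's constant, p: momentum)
(C) v = gt²

The equation (C) v = gt² is dimensionally incorrect.

LHS (v): [L T^-1]
RHS (gt²): [L] ✗

The dimensions do not match. The other three equations balance.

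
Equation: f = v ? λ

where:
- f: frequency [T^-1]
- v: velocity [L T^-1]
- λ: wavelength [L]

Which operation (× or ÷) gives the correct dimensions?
division (÷): f = v ÷ λ

f [T^-1]; v [L T^-1]; λ [L].
v × λ → [L^2 T^-1] ✗
v ÷ λ → [T^-1] ✓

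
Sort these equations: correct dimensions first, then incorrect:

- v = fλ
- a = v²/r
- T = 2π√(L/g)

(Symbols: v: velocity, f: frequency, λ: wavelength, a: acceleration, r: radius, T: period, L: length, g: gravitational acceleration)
Dimensionally correct: v = fλ, a = v²/r, T = 2π√(L/g)
Dimensionally incorrect: none
Ordered (correct first, then incorrect): v = fλ, a = v²/r, T = 2π√(L/g)

- v = fλ: LHS [L T^-1], RHS [L T^-1] → correct ✓
- a = v²/r: LHS [L T^-2], RHS [L T^-2] → correct ✓
- T = 2π√(L/g): LHS [T], RHS [T] → correct ✓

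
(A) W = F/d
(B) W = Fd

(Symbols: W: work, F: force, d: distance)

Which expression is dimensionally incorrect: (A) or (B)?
(A)

(A) W = F/d: LHS [L^2 M T^-2], RHS [M T^-2] ✗
(B) W = Fd: LHS [L^2 M T^-2], RHS [L^2 M T^-2] ✓

Expression (A) W = F/d is dimensionally incorrect.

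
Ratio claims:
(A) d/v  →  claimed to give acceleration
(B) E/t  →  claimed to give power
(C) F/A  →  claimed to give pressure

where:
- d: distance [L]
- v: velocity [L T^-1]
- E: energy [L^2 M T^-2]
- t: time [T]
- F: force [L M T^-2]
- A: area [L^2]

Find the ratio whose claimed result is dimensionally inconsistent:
(A) d/v does not give acceleration

(A) d/v: [T] ≠ acceleration [L T^-2] ✗
(B) E/t: [L^2 M T^-3] = power [L^2 M T^-3] ✓
(C) F/A: [L^-1 M T^-2] = pressure [L^-1 M T^-2] ✓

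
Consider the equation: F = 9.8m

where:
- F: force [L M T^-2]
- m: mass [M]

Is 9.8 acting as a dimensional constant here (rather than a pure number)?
Yes

F has dimensions [L M T^-2], while m alone has dimensions [M]. For the equation to balance, the factor 9.8 must carry dimensions [L T^-2] — it is a dimensional constant (a numerical value of a physical quantity with its units suppressed), not a pure number.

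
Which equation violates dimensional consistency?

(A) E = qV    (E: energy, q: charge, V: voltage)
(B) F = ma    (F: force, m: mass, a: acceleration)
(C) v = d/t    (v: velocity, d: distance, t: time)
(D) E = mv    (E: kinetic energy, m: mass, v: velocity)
(D) E = mv

The equation (D) E = mv is dimensionally incorrect.

LHS (E): [L^2 M T^-2]
RHS (mv): [L M T^-1] ✗

The dimensions do not match. The other three equations balance.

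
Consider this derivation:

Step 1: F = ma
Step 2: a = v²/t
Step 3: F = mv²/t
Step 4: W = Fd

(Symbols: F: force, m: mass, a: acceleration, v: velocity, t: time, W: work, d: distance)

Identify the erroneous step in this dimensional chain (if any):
Step 2

Step 1: F = ma → LHS [L M T^-2], RHS [L M T^-2] ✓
Step 2: a = v²/t → LHS [L T^-2], RHS [L^2 T^-3] ✗

The first dimensional inconsistency appears in step 2: a = v²/t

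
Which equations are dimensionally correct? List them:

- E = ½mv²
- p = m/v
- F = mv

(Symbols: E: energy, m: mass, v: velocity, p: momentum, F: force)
Dimensionally correct: E = ½mv²
Dimensionally incorrect: p = m/v, F = mv
Ordered (correct first, then incorrect): E = ½mv², p = m/v, F = mv

- E = ½mv²: LHS [L^2 M T^-2], RHS [L^2 M T^-2] → correct ✓
- p = m/v: LHS [L M T^-1], RHS [L^-1 M T] → incorrect ✗
- F = mv: LHS [L M T^-2], RHS [L M T^-1] → incorrect ✗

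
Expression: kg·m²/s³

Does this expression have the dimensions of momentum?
No

The expression kg·m²/s³ has dimensions [L^2 M T^-3], but momentum has dimensions [L M T^-1].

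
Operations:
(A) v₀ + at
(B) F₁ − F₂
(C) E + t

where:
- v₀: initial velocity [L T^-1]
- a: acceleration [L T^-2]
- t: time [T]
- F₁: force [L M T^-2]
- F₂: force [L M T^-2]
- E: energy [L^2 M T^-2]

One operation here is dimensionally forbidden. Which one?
(C) E + t

(A) v₀ + at: v₀ [L T^-1] and at [L T^-1] — same dimensions ✓
(B) F₁ − F₂: F₁ [L M T^-2] and F₂ [L M T^-2] — same dimensions ✓
(C) E + t: E [L^2 M T^-2] and t [T] — different dimensions cannot be added/subtracted ✗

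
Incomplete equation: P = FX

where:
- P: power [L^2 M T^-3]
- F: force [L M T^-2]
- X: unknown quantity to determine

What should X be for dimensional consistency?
X = v (velocity), dimensions [L T^-1]

P has dimensions [L^2 M T^-3]; the rest of the RHS (F) has dimensions [L M T^-2].
So X must have dimensions [L T^-1] — X = v (velocity).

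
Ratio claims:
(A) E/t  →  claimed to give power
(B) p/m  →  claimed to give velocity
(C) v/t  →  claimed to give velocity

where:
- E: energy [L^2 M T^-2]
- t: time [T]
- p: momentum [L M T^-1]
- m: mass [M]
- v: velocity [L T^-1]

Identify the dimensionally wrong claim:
(C) v/t does not give velocity

(A) E/t: [L^2 M T^-3] = power [L^2 M T^-3] ✓
(B) p/m: [L T^-1] = velocity [L T^-1] ✓
(C) v/t: [L T^-2] ≠ velocity [L T^-1] ✗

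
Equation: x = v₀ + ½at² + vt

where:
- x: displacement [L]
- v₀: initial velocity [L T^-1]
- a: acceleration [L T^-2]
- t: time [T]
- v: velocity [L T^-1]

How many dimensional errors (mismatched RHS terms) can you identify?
1

LHS x: [L]
- v₀: [L T^-1] ✗
- ½at²: [L] ✓
- vt: [L] ✓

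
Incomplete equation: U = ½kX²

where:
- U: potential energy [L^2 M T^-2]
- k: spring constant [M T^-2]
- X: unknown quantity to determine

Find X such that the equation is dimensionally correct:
X = x (displacement), dimensions [L]

U has dimensions [L^2 M T^-2]; the rest of the RHS (½k) has dimensions [M T^-2].
So X² must have dimensions [L^2], i.e. X has dimensions [L] — X = x (displacement).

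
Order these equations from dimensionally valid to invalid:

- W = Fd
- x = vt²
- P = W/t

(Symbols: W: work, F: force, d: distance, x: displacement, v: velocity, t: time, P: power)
Dimensionally correct: W = Fd, P = W/t
Dimensionally incorrect: x = vt²
Ordered (correct first, then incorrect): W = Fd, P = W/t, x = vt²

- W = Fd: LHS [L^2 M T^-2], RHS [L^2 M T^-2] → correct ✓
- x = vt²: LHS [L], RHS [L T] → incorrect ✗
- P = W/t: LHS [L^2 M T^-3], RHS [L^2 M T^-3] → correct ✓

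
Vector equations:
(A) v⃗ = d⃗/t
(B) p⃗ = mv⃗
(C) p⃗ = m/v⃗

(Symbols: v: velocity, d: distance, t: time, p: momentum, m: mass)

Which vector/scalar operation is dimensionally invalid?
(C) p⃗ = m/v⃗

(A) v⃗ = d⃗/t: LHS [L T^-1], RHS [L T^-1] ✓ — displacement (vector) divided by time (scalar)
(B) p⃗ = mv⃗: LHS [L M T^-1], RHS [L M T^-1] ✓ — mass (scalar) times velocity (vector)
(C) p⃗ = m/v⃗: LHS [L M T^-1], RHS [L^-1 M T] ✗ — momentum is mass times velocity; should be mv⃗ (and division by a vector is undefined)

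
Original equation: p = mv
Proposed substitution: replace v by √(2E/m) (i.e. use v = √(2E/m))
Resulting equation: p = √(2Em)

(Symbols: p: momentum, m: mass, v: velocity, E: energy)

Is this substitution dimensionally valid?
Yes

[v] = [L T^-1] and [√(2E/m)] = [L T^-1]. These match, so the substitution replaces a quantity by one of the same dimensions and the result p = √(2Em) has LHS [L M T^-1] vs RHS [L M T^-1] — still consistent.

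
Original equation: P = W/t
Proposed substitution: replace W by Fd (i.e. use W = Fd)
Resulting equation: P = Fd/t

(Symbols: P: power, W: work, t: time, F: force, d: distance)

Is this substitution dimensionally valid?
Yes

[W] = [L^2 M T^-2] and [Fd] = [L^2 M T^-2]. These match, so the substitution replaces a quantity by one of the same dimensions and the result P = Fd/t has LHS [L^2 M T^-3] vs RHS [L^2 M T^-3] — still consistent.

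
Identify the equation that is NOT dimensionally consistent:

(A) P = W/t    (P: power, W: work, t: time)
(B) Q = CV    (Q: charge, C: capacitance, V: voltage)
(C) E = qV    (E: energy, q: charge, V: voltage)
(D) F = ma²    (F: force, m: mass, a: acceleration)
(D) F = ma²

The equation (D) F = ma² is dimensionally incorrect.

LHS (F): [L M T^-2]
RHS (ma²): [L^2 M T^-4] ✗

The dimensions do not match. The other three equations balance.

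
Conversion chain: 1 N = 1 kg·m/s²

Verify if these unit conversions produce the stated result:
The chain is correct (no errors).

Correct: Newton is defined as kg·m/s²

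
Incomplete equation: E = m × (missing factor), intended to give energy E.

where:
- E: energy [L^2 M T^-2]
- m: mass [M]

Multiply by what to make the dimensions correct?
v² (velocity squared), dimensions [L^2 T^-2]

E has dimensions [L^2 M T^-2] and m has dimensions [M].
The missing factor must have dimensions [L^2 M T^-2] / [M] = [L^2 T^-2], i.e. velocity squared (v²).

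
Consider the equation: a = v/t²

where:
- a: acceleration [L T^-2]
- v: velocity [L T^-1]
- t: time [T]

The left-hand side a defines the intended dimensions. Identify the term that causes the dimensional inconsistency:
The right-hand side term v/t²

a has dimensions [L T^-2], but v/t² has dimensions [L T^-3], so the term v/t² is dimensionally wrong for a.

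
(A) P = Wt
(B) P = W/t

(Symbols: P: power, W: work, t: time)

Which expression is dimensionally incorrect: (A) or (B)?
(A)

(A) P = Wt: LHS [L^2 M T^-3], RHS [L^2 M T^-1] ✗
(B) P = W/t: LHS [L^2 M T^-3], RHS [L^2 M T^-3] ✓

Expression (A) P = Wt is dimensionally incorrect.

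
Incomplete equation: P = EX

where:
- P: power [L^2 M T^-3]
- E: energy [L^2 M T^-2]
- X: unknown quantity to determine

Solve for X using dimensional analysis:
X = f (inverse time / frequency (1/t)), dimensions [T^-1]

P has dimensions [L^2 M T^-3]; the rest of the RHS (E) has dimensions [L^2 M T^-2].
So X must have dimensions [T^-1] — X = f (inverse time / frequency (1/t)).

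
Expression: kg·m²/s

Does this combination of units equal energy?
No

The expression kg·m²/s has dimensions [L^2 M T^-1], but energy has dimensions [L^2 M T^-2].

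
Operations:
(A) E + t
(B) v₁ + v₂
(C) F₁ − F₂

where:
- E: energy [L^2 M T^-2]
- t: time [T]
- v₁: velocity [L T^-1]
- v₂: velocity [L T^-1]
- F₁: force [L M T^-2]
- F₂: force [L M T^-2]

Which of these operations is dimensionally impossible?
(A) E + t

(A) E + t: E [L^2 M T^-2] and t [T] — different dimensions cannot be added/subtracted ✗
(B) v₁ + v₂: v₁ [L T^-1] and v₂ [L T^-1] — same dimensions ✓
(C) F₁ − F₂: F₁ [L M T^-2] and F₂ [L M T^-2] — same dimensions ✓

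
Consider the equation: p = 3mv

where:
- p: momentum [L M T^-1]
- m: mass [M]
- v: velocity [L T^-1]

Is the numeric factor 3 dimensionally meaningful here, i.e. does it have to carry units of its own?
No

p has dimensions [L M T^-1] and mv already has dimensions [L M T^-1], so the equation balances without 3 contributing any dimensions. 3 is a pure (dimensionless) number; changing or removing it would not affect dimensional consistency.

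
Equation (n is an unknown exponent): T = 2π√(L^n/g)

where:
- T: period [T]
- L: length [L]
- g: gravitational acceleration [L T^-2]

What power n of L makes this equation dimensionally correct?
n = 1

T has dimensions [T]; L has dimensions [L].
With n = 1: 2π√(L^1/g) has dimensions [T], matching the LHS ✓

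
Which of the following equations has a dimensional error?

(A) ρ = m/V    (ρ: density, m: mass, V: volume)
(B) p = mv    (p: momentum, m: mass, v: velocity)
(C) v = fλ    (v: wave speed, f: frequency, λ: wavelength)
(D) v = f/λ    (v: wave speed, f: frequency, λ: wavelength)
(D) v = f/λ

The equation (D) v = f/λ is dimensionally incorrect.

LHS (v): [L T^-1]
RHS (f/λ): [L^-1 T^-1] ✗

The dimensions do not match. The other three equations balance.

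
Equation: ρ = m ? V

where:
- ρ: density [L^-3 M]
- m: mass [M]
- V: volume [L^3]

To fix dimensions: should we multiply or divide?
division (÷): ρ = m ÷ V

ρ [L^-3 M]; m [M]; V [L^3].
m × V → [L^3 M] ✗
m ÷ V → [L^-3 M] ✓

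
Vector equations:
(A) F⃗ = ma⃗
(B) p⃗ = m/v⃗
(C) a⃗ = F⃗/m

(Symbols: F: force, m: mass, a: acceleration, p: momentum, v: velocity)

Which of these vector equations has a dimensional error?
(B) p⃗ = m/v⃗

(A) F⃗ = ma⃗: LHS [L M T^-2], RHS [L M T^-2] ✓ — Force and acceleration are vectors, mass is a scalar
(B) p⃗ = m/v⃗: LHS [L M T^-1], RHS [L^-1 M T] ✗ — momentum is mass times velocity; should be mv⃗ (and division by a vector is undefined)
(C) a⃗ = F⃗/m: LHS [L T^-2], RHS [L T^-2] ✓ — force (vector) divided by mass (scalar)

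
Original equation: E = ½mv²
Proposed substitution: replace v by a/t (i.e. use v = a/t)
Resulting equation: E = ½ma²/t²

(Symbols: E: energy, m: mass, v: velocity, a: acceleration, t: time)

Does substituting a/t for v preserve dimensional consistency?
No

[v] = [L T^-1] and [a/t] = [L T^-3]. These differ, so the substitution replaces a quantity by one of different dimensions and the result E = ½ma²/t² has LHS [L^2 M T^-2] vs RHS [L^2 M T^-6] — inconsistent.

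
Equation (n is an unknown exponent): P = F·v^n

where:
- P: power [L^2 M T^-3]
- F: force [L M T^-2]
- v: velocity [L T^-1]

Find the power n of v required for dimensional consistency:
n = 1

P has dimensions [L^2 M T^-3]; v has dimensions [L T^-1].
The rest of the RHS has dimensions [L M T^-2], so v^n must supply [L T^-1].
With n = 1: F·v^1 has dimensions [L^2 M T^-3], matching the LHS ✓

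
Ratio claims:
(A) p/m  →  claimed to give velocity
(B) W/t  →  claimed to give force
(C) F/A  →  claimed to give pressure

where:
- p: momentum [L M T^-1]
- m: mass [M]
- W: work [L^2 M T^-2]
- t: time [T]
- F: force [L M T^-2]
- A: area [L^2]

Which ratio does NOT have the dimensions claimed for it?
(B) W/t does not give force

(A) p/m: [L T^-1] = velocity [L T^-1] ✓
(B) W/t: [L^2 M T^-3] ≠ force [L M T^-2] ✗
(C) F/A: [L^-1 M T^-2] = pressure [L^-1 M T^-2] ✓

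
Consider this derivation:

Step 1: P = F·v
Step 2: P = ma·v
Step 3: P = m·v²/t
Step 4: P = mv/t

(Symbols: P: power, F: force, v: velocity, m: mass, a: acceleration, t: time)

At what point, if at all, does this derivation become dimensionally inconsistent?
Step 4

Step 1: P = F·v → LHS [L^2 M T^-3], RHS [L^2 M T^-3] ✓
Step 2: P = ma·v → LHS [L^2 M T^-3], RHS [L^2 M T^-3] ✓
Step 3: P = m·v²/t → LHS [L^2 M T^-3], RHS [L^2 M T^-3] ✓
Step 4: P = mv/t → LHS [L^2 M T^-3], RHS [L M T^-2] ✗

The first dimensional inconsistency appears in step 4: P = mv/t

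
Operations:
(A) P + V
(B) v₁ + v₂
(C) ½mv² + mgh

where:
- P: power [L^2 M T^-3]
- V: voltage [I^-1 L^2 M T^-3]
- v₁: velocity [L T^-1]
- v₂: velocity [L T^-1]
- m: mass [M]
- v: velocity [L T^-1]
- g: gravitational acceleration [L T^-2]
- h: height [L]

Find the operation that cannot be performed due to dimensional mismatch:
(A) P + V

(A) P + V: P [L^2 M T^-3] and V [I^-1 L^2 M T^-3] — different dimensions cannot be added/subtracted ✗
(B) v₁ + v₂: v₁ [L T^-1] and v₂ [L T^-1] — same dimensions ✓
(C) ½mv² + mgh: ½mv² [L^2 M T^-2] and mgh [L^2 M T^-2] — same dimensions ✓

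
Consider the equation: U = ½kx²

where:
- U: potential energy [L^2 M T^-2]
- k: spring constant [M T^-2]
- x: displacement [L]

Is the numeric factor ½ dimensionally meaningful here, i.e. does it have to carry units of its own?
No

U has dimensions [L^2 M T^-2] and kx² already has dimensions [L^2 M T^-2], so the equation balances without ½ contributing any dimensions. ½ is a pure (dimensionless) number; changing or removing it would not affect dimensional consistency.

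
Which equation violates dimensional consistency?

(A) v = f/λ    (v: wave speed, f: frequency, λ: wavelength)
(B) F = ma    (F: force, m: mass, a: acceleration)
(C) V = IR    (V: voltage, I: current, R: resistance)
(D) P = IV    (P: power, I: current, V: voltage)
(A) v = f/λ

The equation (A) v = f/λ is dimensionally incorrect.

LHS (v): [L T^-1]
RHS (f/λ): [L^-1 T^-1] ✗

The dimensions do not match. The other three equations balance.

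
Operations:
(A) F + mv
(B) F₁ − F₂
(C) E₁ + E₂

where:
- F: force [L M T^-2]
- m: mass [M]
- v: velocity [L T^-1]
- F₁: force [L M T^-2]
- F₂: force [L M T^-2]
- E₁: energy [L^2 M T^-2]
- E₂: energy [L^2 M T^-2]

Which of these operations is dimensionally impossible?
(A) F + mv

(A) F + mv: F [L M T^-2] and mv [L M T^-1] — different dimensions cannot be added/subtracted ✗
(B) F₁ − F₂: F₁ [L M T^-2] and F₂ [L M T^-2] — same dimensions ✓
(C) E₁ + E₂: E₁ [L^2 M T^-2] and E₂ [L^2 M T^-2] — same dimensions ✓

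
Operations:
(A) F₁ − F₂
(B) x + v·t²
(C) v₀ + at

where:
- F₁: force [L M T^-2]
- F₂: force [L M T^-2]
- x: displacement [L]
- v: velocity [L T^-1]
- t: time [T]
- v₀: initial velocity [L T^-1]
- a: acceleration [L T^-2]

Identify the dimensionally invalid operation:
(B) x + v·t²

(A) F₁ − F₂: F₁ [L M T^-2] and F₂ [L M T^-2] — same dimensions ✓
(B) x + v·t²: x [L] and v·t² [L T] — different dimensions cannot be added/subtracted ✗
(C) v₀ + at: v₀ [L T^-1] and at [L T^-1] — same dimensions ✓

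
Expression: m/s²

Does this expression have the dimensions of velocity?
No

The expression m/s² has dimensions [L T^-2], but velocity has dimensions [L T^-1].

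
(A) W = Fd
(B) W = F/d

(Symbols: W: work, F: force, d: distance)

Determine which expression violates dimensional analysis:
(B)

(A) W = Fd: LHS [L^2 M T^-2], RHS [L^2 M T^-2] ✓
(B) W = F/d: LHS [L^2 M T^-2], RHS [M T^-2] ✗

Expression (B) W = F/d is dimensionally incorrect.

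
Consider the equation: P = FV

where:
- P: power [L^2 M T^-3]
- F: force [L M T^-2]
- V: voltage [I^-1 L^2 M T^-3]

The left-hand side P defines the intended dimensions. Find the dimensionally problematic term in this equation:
The right-hand side term FV

P has dimensions [L^2 M T^-3], but FV has dimensions [I^-1 L^3 M^2 T^-5], so the term FV is dimensionally wrong for P.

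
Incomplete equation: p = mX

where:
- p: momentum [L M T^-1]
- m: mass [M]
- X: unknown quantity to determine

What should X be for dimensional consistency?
X = v (velocity), dimensions [L T^-1]

p has dimensions [L M T^-1]; the rest of the RHS (m) has dimensions [M].
So X must have dimensions [L T^-1] — X = v (velocity).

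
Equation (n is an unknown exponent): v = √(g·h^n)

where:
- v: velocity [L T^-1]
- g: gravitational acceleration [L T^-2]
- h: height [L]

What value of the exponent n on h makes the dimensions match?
n = 1

v has dimensions [L T^-1]; h has dimensions [L].
With n = 1: √(g·h^1) has dimensions [L T^-1], matching the LHS ✓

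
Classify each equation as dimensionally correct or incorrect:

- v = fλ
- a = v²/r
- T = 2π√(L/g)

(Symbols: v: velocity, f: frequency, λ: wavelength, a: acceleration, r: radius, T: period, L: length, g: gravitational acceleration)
Dimensionally correct: v = fλ, a = v²/r, T = 2π√(L/g)
Dimensionally incorrect: none
Ordered (correct first, then incorrect): v = fλ, a = v²/r, T = 2π√(L/g)

- v = fλ: LHS [L T^-1], RHS [L T^-1] → correct ✓
- a = v²/r: LHS [L T^-2], RHS [L T^-2] → correct ✓
- T = 2π√(L/g): LHS [T], RHS [T] → correct ✓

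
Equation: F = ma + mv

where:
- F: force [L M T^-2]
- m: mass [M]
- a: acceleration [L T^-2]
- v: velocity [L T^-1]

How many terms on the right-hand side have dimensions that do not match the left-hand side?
1

LHS F: [L M T^-2]
- ma: [L M T^-2] ✓
- mv: [L M T^-1] ✗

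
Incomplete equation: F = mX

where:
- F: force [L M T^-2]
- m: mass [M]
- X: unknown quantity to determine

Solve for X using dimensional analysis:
X = a (acceleration), dimensions [L T^-2]

F has dimensions [L M T^-2]; the rest of the RHS (m) has dimensions [M].
So X must have dimensions [L T^-2] — X = a (acceleration).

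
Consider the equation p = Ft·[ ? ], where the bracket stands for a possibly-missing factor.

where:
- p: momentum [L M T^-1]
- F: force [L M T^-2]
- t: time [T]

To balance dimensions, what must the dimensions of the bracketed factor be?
Nothing is missing — the bracketed factor must be dimensionless.

p has dimensions [L M T^-1] and Ft already has dimensions [L M T^-1], so p = Ft is dimensionally complete.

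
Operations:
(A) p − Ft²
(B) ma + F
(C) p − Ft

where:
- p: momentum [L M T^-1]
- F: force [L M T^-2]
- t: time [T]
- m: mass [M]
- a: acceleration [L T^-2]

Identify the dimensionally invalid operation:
(A) p − Ft²

(A) p − Ft²: p [L M T^-1] and Ft² [L M] — different dimensions cannot be added/subtracted ✗
(B) ma + F: ma [L M T^-2] and F [L M T^-2] — same dimensions ✓
(C) p − Ft: p [L M T^-1] and Ft [L M T^-1] — same dimensions ✓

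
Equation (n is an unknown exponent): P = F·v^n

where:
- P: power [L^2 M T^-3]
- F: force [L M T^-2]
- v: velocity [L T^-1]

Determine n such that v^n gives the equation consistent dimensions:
n = 1

P has dimensions [L^2 M T^-3]; v has dimensions [L T^-1].
The rest of the RHS has dimensions [L M T^-2], so v^n must supply [L T^-1].
With n = 1: F·v^1 has dimensions [L^2 M T^-3], matching the LHS ✓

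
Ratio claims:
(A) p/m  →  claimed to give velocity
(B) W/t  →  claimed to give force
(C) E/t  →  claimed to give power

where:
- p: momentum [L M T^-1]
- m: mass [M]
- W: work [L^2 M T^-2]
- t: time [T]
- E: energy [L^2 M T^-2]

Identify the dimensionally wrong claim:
(B) W/t does not give force

(A) p/m: [L T^-1] = velocity [L T^-1] ✓
(B) W/t: [L^2 M T^-3] ≠ force [L M T^-2] ✗
(C) E/t: [L^2 M T^-3] = power [L^2 M T^-3] ✓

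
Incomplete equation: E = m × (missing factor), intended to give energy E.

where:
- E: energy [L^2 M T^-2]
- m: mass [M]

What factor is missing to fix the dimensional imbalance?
v² (velocity squared), dimensions [L^2 T^-2]

E has dimensions [L^2 M T^-2] and m has dimensions [M].
The missing factor must have dimensions [L^2 M T^-2] / [M] = [L^2 T^-2], i.e. velocity squared (v²).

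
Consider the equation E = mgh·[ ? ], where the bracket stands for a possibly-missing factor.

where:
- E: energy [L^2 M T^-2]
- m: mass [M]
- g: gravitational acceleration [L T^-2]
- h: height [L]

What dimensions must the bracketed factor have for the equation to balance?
Nothing is missing — the bracketed factor must be dimensionless.

E has dimensions [L^2 M T^-2] and mgh already has dimensions [L^2 M T^-2], so E = mgh is dimensionally complete.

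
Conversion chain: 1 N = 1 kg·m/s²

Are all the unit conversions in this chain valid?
The chain is correct (no errors).

Correct: Newton is defined as kg·m/s²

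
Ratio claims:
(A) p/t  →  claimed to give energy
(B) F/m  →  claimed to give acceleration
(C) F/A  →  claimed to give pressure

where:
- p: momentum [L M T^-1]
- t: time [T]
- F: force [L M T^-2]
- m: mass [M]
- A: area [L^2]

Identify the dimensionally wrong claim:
(A) p/t does not give energy

(A) p/t: [L M T^-2] ≠ energy [L^2 M T^-2] ✗
(B) F/m: [L T^-2] = acceleration [L T^-2] ✓
(C) F/A: [L^-1 M T^-2] = pressure [L^-1 M T^-2] ✓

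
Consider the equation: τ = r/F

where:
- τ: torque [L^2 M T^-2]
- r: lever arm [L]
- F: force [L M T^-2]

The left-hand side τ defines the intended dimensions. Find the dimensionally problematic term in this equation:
The right-hand side term r/F

τ has dimensions [L^2 M T^-2], but r/F has dimensions [M^-1 T^2], so the term r/F is dimensionally wrong for τ.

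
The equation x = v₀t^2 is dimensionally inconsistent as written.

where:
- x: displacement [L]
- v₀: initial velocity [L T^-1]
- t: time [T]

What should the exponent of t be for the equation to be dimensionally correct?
The exponent of t should be 1: x = v₀t

The LHS x has dimensions [L]; t has dimensions [T].
As written, the RHS v₀t^2 (exponent 2 on t) has dimensions [L T], which does not match.
With exponent 1, the RHS v₀t has dimensions [L], matching the LHS.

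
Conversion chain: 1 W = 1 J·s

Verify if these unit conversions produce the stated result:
The chain is incorrect (it contains an error).

Incorrect: Watt is J/s, not J·s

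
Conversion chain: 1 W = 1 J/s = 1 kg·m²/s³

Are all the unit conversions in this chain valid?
The chain is correct (no errors).

Correct: Watt is Joule per second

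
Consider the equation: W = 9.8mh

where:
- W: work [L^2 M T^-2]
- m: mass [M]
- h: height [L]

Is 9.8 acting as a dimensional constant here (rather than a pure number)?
Yes

W has dimensions [L^2 M T^-2], while mh alone has dimensions [L M]. For the equation to balance, the factor 9.8 must carry dimensions [L T^-2] — it is a dimensional constant (a numerical value of a physical quantity with its units suppressed), not a pure number.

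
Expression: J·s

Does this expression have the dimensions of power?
No

The expression J·s has dimensions [L^2 M T^-1], but power has dimensions [L^2 M T^-3].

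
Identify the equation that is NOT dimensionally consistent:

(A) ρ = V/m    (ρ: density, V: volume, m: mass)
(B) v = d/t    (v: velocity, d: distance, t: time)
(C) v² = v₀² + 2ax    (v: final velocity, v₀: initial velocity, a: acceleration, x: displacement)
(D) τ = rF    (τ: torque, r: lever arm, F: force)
(A) ρ = V/m

The equation (A) ρ = V/m is dimensionally incorrect.

LHS (ρ): [L^-3 M]
RHS (V/m): [L^3 M^-1] ✗

The dimensions do not match. The other three equations balance.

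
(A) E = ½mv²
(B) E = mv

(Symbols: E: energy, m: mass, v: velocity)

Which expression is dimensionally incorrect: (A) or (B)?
(B)

(A) E = ½mv²: LHS [L^2 M T^-2], RHS [L^2 M T^-2] ✓
(B) E = mv: LHS [L^2 M T^-2], RHS [L M T^-1] ✗

Expression (B) E = mv is dimensionally incorrect.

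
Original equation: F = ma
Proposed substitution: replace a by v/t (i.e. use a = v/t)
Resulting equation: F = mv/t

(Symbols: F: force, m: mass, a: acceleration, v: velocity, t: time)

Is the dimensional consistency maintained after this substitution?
Yes

[a] = [L T^-2] and [v/t] = [L T^-2]. These match, so the substitution replaces a quantity by one of the same dimensions and the result F = mv/t has LHS [L M T^-2] vs RHS [L M T^-2] — still consistent.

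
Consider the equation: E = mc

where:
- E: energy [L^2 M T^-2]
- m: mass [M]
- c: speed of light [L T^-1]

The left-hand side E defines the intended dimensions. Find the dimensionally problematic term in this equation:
The right-hand side term mc

E has dimensions [L^2 M T^-2], but mc has dimensions [L M T^-1], so the term mc is dimensionally wrong for E.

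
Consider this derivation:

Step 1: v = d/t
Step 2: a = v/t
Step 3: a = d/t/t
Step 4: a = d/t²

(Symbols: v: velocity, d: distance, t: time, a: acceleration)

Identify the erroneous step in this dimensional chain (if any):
No step introduces an error — all steps are dimensionally consistent.

Step 1: v = d/t → LHS [L T^-1], RHS [L T^-1] ✓
Step 2: a = v/t → LHS [L T^-2], RHS [L T^-2] ✓
Step 3: a = d/t/t → LHS [L T^-2], RHS [L T^-2] ✓
Step 4: a = d/t² → LHS [L T^-2], RHS [L T^-2] ✓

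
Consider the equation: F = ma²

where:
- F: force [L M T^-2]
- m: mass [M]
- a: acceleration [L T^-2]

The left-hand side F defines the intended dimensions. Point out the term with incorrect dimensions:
The right-hand side term ma²

F has dimensions [L M T^-2], but ma² has dimensions [L^2 M T^-4], so the term ma² is dimensionally wrong for F.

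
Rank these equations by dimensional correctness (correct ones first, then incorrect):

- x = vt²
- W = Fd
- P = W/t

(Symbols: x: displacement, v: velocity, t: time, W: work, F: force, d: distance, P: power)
Dimensionally correct: W = Fd, P = W/t
Dimensionally incorrect: x = vt²
Ordered (correct first, then incorrect): W = Fd, P = W/t, x = vt²

- x = vt²: LHS [L], RHS [L T] → incorrect ✗
- W = Fd: LHS [L^2 M T^-2], RHS [L^2 M T^-2] → correct ✓
- P = W/t: LHS [L^2 M T^-3], RHS [L^2 M T^-3] → correct ✓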